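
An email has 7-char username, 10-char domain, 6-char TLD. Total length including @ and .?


An email address has format: username@domain.tld
Username length: 7
'@' character: 1
Domain length: 10
'.' character: 1
TLD length: 6
Total = 7 + 1 + 10 + 1 + 6 = 25

25


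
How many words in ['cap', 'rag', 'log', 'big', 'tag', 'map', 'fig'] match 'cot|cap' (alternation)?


Alternation 'cot|cap' matches either 'cot' or 'cap'.
Checking each word:
  'cap' -> MATCH
  'rag' -> no
  'log' -> no
  'big' -> no
  'tag' -> no
  'map' -> no
  'fig' -> no
Matches: ['cap']
Count: 1

1


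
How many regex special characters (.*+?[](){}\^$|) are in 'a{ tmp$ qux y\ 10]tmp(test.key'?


Regex special characters are: . * + ? [ ] ( ) { } \ ^ $ |
Scanning 'a{ tmp$ qux y\ 10]tmp(test.key':
  pos 1: '{' -> SPECIAL
  pos 6: '$' -> SPECIAL
  pos 13: '\' -> SPECIAL
  pos 17: ']' -> SPECIAL
  pos 21: '(' -> SPECIAL
  pos 26: '.' -> SPECIAL
Special chars found: ['{', '$', '\\', ']', '(', '.']
Total: 6

6


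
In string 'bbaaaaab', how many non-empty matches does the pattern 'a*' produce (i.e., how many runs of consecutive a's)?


Pattern 'a*' matches zero or more a's. We want non-empty runs of consecutive a's.
String: 'bbaaaaab'
Walking through the string to find runs of a's:
  Run 1: positions 2-6 -> 'aaaaa'
Non-empty runs found: ['aaaaa']
Count: 1

1


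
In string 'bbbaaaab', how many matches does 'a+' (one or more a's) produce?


Pattern 'a+' matches one or more consecutive a's.
String: 'bbbaaaab'
Scanning for runs of a:
  Match 1: 'aaaa' (length 4)
Total matches: 1

1


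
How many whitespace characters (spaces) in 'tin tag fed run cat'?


\s matches whitespace characters (spaces, tabs, etc.).
Text: 'tin tag fed run cat'
This text has 5 words separated by spaces.
Number of spaces = number of words - 1 = 5 - 1 = 4

4


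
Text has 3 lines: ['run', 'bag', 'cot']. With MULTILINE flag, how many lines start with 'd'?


With MULTILINE flag, ^ matches the start of each line.
Lines: ['run', 'bag', 'cot']
Checking which lines start with 'd':
  Line 1: 'run' -> no
  Line 2: 'bag' -> no
  Line 3: 'cot' -> no
Matching lines: []
Count: 0

0


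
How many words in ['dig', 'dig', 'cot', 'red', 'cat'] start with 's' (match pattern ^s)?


Pattern ^s anchors to start of word. Check which words begin with 's':
  'dig' -> no
  'dig' -> no
  'cot' -> no
  'red' -> no
  'cat' -> no
Matching words: []
Count: 0

0


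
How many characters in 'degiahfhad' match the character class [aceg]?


Character class [aceg] matches any of: {a, c, e, g}
Scanning string 'degiahfhad' character by character:
  pos 0: 'd' -> no
  pos 1: 'e' -> MATCH
  pos 2: 'g' -> MATCH
  pos 3: 'i' -> no
  pos 4: 'a' -> MATCH
  pos 5: 'h' -> no
  pos 6: 'f' -> no
  pos 7: 'h' -> no
  pos 8: 'a' -> MATCH
  pos 9: 'd' -> no
Total matches: 4

4


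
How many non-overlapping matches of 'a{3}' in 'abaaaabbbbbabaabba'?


Pattern 'a{3}' matches exactly 3 consecutive a's (greedy, non-overlapping).
String: 'abaaaabbbbbabaabba'
Scanning for runs of a's:
  Run at pos 0: 'a' (length 1) -> 0 match(es)
  Run at pos 2: 'aaaa' (length 4) -> 1 match(es)
  Run at pos 11: 'a' (length 1) -> 0 match(es)
  Run at pos 13: 'aa' (length 2) -> 0 match(es)
  Run at pos 17: 'a' (length 1) -> 0 match(es)
Matches found: ['aaa']
Total: 1

1


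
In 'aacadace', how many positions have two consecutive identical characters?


Looking for consecutive identical characters in 'aacadace':
  pos 0-1: 'a' vs 'a' -> MATCH ('aa')
  pos 1-2: 'a' vs 'c' -> different
  pos 2-3: 'c' vs 'a' -> different
  pos 3-4: 'a' vs 'd' -> different
  pos 4-5: 'd' vs 'a' -> different
  pos 5-6: 'a' vs 'c' -> different
  pos 6-7: 'c' vs 'e' -> different
Consecutive identical pairs: ['aa']
Count: 1

1


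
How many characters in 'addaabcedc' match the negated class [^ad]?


Negated class [^ad] matches any char NOT in {a, d}
Scanning 'addaabcedc':
  pos 0: 'a' -> no (excluded)
  pos 1: 'd' -> no (excluded)
  pos 2: 'd' -> no (excluded)
  pos 3: 'a' -> no (excluded)
  pos 4: 'a' -> no (excluded)
  pos 5: 'b' -> MATCH
  pos 6: 'c' -> MATCH
  pos 7: 'e' -> MATCH
  pos 8: 'd' -> no (excluded)
  pos 9: 'c' -> MATCH
Total matches: 4

4


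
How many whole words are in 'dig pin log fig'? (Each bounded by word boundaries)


Word boundaries (\b) mark the start/end of each word.
Text: 'dig pin log fig'
Splitting by whitespace:
  Word 1: 'dig'
  Word 2: 'pin'
  Word 3: 'log'
  Word 4: 'fig'
Total whole words: 4

4


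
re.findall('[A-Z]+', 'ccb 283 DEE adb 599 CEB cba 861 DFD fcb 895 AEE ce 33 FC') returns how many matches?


Pattern '[A-Z]+' finds one or more uppercase letters.
Text: 'ccb 283 DEE adb 599 CEB cba 861 DFD fcb 895 AEE ce 33 FC'
Scanning for matches:
  Match 1: 'DEE'
  Match 2: 'CEB'
  Match 3: 'DFD'
  Match 4: 'AEE'
  Match 5: 'FC'
Total matches: 5

5


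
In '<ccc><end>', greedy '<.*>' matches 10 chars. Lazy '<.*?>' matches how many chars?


Greedy '<.*>' tries to match as MUCH as possible.
Lazy '<.*?>' tries to match as LITTLE as possible.

String: '<ccc><end>'
Greedy '<.*>' starts at first '<' and extends to the LAST '>': '<ccc><end>' (10 chars)
Lazy '<.*?>' starts at first '<' and stops at the FIRST '>': '<ccc>' (5 chars)

5


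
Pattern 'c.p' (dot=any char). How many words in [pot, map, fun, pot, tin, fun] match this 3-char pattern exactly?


Pattern 'c.p' means: starts with 'c', any single char, ends with 'p'.
Checking each word (must be exactly 3 chars):
  'pot' (len=3): no
  'map' (len=3): no
  'fun' (len=3): no
  'pot' (len=3): no
  'tin' (len=3): no
  'fun' (len=3): no
Matching words: []
Total: 0

0


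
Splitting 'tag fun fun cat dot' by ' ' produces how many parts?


Splitting by ' ' breaks the string at each occurrence of the separator.
Text: 'tag fun fun cat dot'
Parts after split:
  Part 1: 'tag'
  Part 2: 'fun'
  Part 3: 'fun'
  Part 4: 'cat'
  Part 5: 'dot'
Total parts: 5

5


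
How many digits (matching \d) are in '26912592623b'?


\d matches any digit 0-9.
Scanning '26912592623b':
  pos 0: '2' -> DIGIT
  pos 1: '6' -> DIGIT
  pos 2: '9' -> DIGIT
  pos 3: '1' -> DIGIT
  pos 4: '2' -> DIGIT
  pos 5: '5' -> DIGIT
  pos 6: '9' -> DIGIT
  pos 7: '2' -> DIGIT
  pos 8: '6' -> DIGIT
  pos 9: '2' -> DIGIT
  pos 10: '3' -> DIGIT
Digits found: ['2', '6', '9', '1', '2', '5', '9', '2', '6', '2', '3']
Total: 11

11


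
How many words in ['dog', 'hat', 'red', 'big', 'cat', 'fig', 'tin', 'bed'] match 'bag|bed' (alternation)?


Alternation 'bag|bed' matches either 'bag' or 'bed'.
Checking each word:
  'dog' -> no
  'hat' -> no
  'red' -> no
  'big' -> no
  'cat' -> no
  'fig' -> no
  'tin' -> no
  'bed' -> MATCH
Matches: ['bed']
Count: 1

1


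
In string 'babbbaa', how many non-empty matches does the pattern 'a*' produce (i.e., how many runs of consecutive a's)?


Pattern 'a*' matches zero or more a's. We want non-empty runs of consecutive a's.
String: 'babbbaa'
Walking through the string to find runs of a's:
  Run 1: positions 1-1 -> 'a'
  Run 2: positions 5-6 -> 'aa'
Non-empty runs found: ['a', 'aa']
Count: 2

2


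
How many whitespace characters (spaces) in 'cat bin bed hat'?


\s matches whitespace characters (spaces, tabs, etc.).
Text: 'cat bin bed hat'
This text has 4 words separated by spaces.
Number of spaces = number of words - 1 = 4 - 1 = 3

3


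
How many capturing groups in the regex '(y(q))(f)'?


To count capturing groups, count each '(' that starts a group.
Pattern: '(y(q))(f)'
Walking through the pattern:
  Position 0: '(' -> group #1
  Position 2: '(' -> group #2
  Position 6: '(' -> group #3
Total capturing groups: 3

3


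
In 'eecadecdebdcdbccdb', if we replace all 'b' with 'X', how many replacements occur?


re.sub('b', 'X', text) replaces every occurrence of 'b' with 'X'.
Text: 'eecadecdebdcdbccdb'
Scanning for 'b':
  pos 9: 'b' -> replacement #1
  pos 13: 'b' -> replacement #2
  pos 17: 'b' -> replacement #3
Total replacements: 3

3


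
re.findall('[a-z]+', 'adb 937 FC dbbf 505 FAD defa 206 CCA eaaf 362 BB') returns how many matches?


Pattern '[a-z]+' finds one or more lowercase letters.
Text: 'adb 937 FC dbbf 505 FAD defa 206 CCA eaaf 362 BB'
Scanning for matches:
  Match 1: 'adb'
  Match 2: 'dbbf'
  Match 3: 'defa'
  Match 4: 'eaaf'
Total matches: 4

4


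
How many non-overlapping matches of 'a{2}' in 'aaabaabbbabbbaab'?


Pattern 'a{2}' matches exactly 2 consecutive a's (greedy, non-overlapping).
String: 'aaabaabbbabbbaab'
Scanning for runs of a's:
  Run at pos 0: 'aaa' (length 3) -> 1 match(es)
  Run at pos 4: 'aa' (length 2) -> 1 match(es)
  Run at pos 9: 'a' (length 1) -> 0 match(es)
  Run at pos 13: 'aa' (length 2) -> 1 match(es)
Matches found: ['aa', 'aa', 'aa']
Total: 3

3


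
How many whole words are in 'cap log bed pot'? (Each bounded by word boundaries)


Word boundaries (\b) mark the start/end of each word.
Text: 'cap log bed pot'
Splitting by whitespace:
  Word 1: 'cap'
  Word 2: 'log'
  Word 3: 'bed'
  Word 4: 'pot'
Total whole words: 4

4


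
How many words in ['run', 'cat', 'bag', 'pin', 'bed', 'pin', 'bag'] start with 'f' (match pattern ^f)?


Pattern ^f anchors to start of word. Check which words begin with 'f':
  'run' -> no
  'cat' -> no
  'bag' -> no
  'pin' -> no
  'bed' -> no
  'pin' -> no
  'bag' -> no
Matching words: []
Count: 0

0


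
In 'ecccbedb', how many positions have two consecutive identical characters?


Looking for consecutive identical characters in 'ecccbedb':
  pos 0-1: 'e' vs 'c' -> different
  pos 1-2: 'c' vs 'c' -> MATCH ('cc')
  pos 2-3: 'c' vs 'c' -> MATCH ('cc')
  pos 3-4: 'c' vs 'b' -> different
  pos 4-5: 'b' vs 'e' -> different
  pos 5-6: 'e' vs 'd' -> different
  pos 6-7: 'd' vs 'b' -> different
Consecutive identical pairs: ['cc', 'cc']
Count: 2

2


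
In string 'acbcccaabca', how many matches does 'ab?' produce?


Pattern 'ab?' matches 'a' optionally followed by 'b'.
String: 'acbcccaabca'
Scanning left to right for 'a' then checking next char:
  Match 1: 'a' (a not followed by b)
  Match 2: 'a' (a not followed by b)
  Match 3: 'ab' (a followed by b)
  Match 4: 'a' (a not followed by b)
Total matches: 4

4


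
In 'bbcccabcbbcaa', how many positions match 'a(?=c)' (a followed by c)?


Lookahead 'a(?=c)' matches 'a' only when followed by 'c'.
String: 'bbcccabcbbcaa'
Checking each position where char is 'a':
  pos 5: 'a' -> no (next='b')
  pos 11: 'a' -> no (next='a')
Matching positions: []
Count: 0

0


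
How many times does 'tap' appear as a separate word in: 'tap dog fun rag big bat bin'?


Scanning each word for exact match 'tap':
  Word 1: 'tap' -> MATCH
  Word 2: 'dog' -> no
  Word 3: 'fun' -> no
  Word 4: 'rag' -> no
  Word 5: 'big' -> no
  Word 6: 'bat' -> no
  Word 7: 'bin' -> no
Total matches: 1

1


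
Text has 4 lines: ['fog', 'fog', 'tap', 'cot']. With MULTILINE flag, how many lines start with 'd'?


With MULTILINE flag, ^ matches the start of each line.
Lines: ['fog', 'fog', 'tap', 'cot']
Checking which lines start with 'd':
  Line 1: 'fog' -> no
  Line 2: 'fog' -> no
  Line 3: 'tap' -> no
  Line 4: 'cot' -> no
Matching lines: []
Count: 0

0


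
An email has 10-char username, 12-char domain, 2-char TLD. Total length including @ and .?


An email address has format: username@domain.tld
Username length: 10
'@' character: 1
Domain length: 12
'.' character: 1
TLD length: 2
Total = 10 + 1 + 12 + 1 + 2 = 26

26


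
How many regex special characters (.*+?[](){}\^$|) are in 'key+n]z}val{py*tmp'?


Regex special characters are: . * + ? [ ] ( ) { } \ ^ $ |
Scanning 'key+n]z}val{py*tmp':
  pos 3: '+' -> SPECIAL
  pos 5: ']' -> SPECIAL
  pos 7: '}' -> SPECIAL
  pos 11: '{' -> SPECIAL
  pos 14: '*' -> SPECIAL
Special chars found: ['+', ']', '}', '{', '*']
Total: 5

5


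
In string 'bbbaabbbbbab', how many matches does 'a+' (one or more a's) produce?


Pattern 'a+' matches one or more consecutive a's.
String: 'bbbaabbbbbab'
Scanning for runs of a:
  Match 1: 'aa' (length 2)
  Match 2: 'a' (length 1)
Total matches: 2

2


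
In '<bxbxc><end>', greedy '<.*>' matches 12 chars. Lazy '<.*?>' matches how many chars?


Greedy '<.*>' tries to match as MUCH as possible.
Lazy '<.*?>' tries to match as LITTLE as possible.

String: '<bxbxc><end>'
Greedy '<.*>' starts at first '<' and extends to the LAST '>': '<bxbxc><end>' (12 chars)
Lazy '<.*?>' starts at first '<' and stops at the FIRST '>': '<bxbxc>' (7 chars)

7


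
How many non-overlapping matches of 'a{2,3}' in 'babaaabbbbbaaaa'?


Pattern 'a{2,3}' matches between 2 and 3 consecutive a's (greedy).
String: 'babaaabbbbbaaaa'
Finding runs of a's and applying greedy matching:
  Run at pos 1: 'a' (length 1)
  Run at pos 3: 'aaa' (length 3)
  Run at pos 11: 'aaaa' (length 4)
Matches: ['aaa', 'aaa']
Count: 2

2


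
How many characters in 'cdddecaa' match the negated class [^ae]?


Negated class [^ae] matches any char NOT in {a, e}
Scanning 'cdddecaa':
  pos 0: 'c' -> MATCH
  pos 1: 'd' -> MATCH
  pos 2: 'd' -> MATCH
  pos 3: 'd' -> MATCH
  pos 4: 'e' -> no (excluded)
  pos 5: 'c' -> MATCH
  pos 6: 'a' -> no (excluded)
  pos 7: 'a' -> no (excluded)
Total matches: 5

5


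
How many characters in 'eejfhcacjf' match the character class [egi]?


Character class [egi] matches any of: {e, g, i}
Scanning string 'eejfhcacjf' character by character:
  pos 0: 'e' -> MATCH
  pos 1: 'e' -> MATCH
  pos 2: 'j' -> no
  pos 3: 'f' -> no
  pos 4: 'h' -> no
  pos 5: 'c' -> no
  pos 6: 'a' -> no
  pos 7: 'c' -> no
  pos 8: 'j' -> no
  pos 9: 'f' -> no
Total matches: 2

2


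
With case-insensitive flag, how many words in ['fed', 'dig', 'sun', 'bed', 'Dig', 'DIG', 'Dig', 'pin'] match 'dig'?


Case-insensitive matching: compare each word's lowercase form to 'dig'.
  'fed' -> lower='fed' -> no
  'dig' -> lower='dig' -> MATCH
  'sun' -> lower='sun' -> no
  'bed' -> lower='bed' -> no
  'Dig' -> lower='dig' -> MATCH
  'DIG' -> lower='dig' -> MATCH
  'Dig' -> lower='dig' -> MATCH
  'pin' -> lower='pin' -> no
Matches: ['dig', 'Dig', 'DIG', 'Dig']
Count: 4

4


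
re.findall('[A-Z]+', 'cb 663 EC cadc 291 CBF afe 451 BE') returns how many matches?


Pattern '[A-Z]+' finds one or more uppercase letters.
Text: 'cb 663 EC cadc 291 CBF afe 451 BE'
Scanning for matches:
  Match 1: 'EC'
  Match 2: 'CBF'
  Match 3: 'BE'
Total matches: 3

3


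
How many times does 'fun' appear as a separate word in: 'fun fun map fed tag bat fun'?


Scanning each word for exact match 'fun':
  Word 1: 'fun' -> MATCH
  Word 2: 'fun' -> MATCH
  Word 3: 'map' -> no
  Word 4: 'fed' -> no
  Word 5: 'tag' -> no
  Word 6: 'bat' -> no
  Word 7: 'fun' -> MATCH
Total matches: 3

3


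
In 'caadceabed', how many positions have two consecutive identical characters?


Looking for consecutive identical characters in 'caadceabed':
  pos 0-1: 'c' vs 'a' -> different
  pos 1-2: 'a' vs 'a' -> MATCH ('aa')
  pos 2-3: 'a' vs 'd' -> different
  pos 3-4: 'd' vs 'c' -> different
  pos 4-5: 'c' vs 'e' -> different
  pos 5-6: 'e' vs 'a' -> different
  pos 6-7: 'a' vs 'b' -> different
  pos 7-8: 'b' vs 'e' -> different
  pos 8-9: 'e' vs 'd' -> different
Consecutive identical pairs: ['aa']
Count: 1

1


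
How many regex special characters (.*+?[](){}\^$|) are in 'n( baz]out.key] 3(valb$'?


Regex special characters are: . * + ? [ ] ( ) { } \ ^ $ |
Scanning 'n( baz]out.key] 3(valb$':
  pos 1: '(' -> SPECIAL
  pos 6: ']' -> SPECIAL
  pos 10: '.' -> SPECIAL
  pos 14: ']' -> SPECIAL
  pos 17: '(' -> SPECIAL
  pos 22: '$' -> SPECIAL
Special chars found: ['(', ']', '.', ']', '(', '$']
Total: 6

6


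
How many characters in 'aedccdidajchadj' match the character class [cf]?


Character class [cf] matches any of: {c, f}
Scanning string 'aedccdidajchadj' character by character:
  pos 0: 'a' -> no
  pos 1: 'e' -> no
  pos 2: 'd' -> no
  pos 3: 'c' -> MATCH
  pos 4: 'c' -> MATCH
  pos 5: 'd' -> no
  pos 6: 'i' -> no
  pos 7: 'd' -> no
  pos 8: 'a' -> no
  pos 9: 'j' -> no
  pos 10: 'c' -> MATCH
  pos 11: 'h' -> no
  pos 12: 'a' -> no
  pos 13: 'd' -> no
  pos 14: 'j' -> no
Total matches: 3

3


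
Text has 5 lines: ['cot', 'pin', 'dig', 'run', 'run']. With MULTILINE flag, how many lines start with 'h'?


With MULTILINE flag, ^ matches the start of each line.
Lines: ['cot', 'pin', 'dig', 'run', 'run']
Checking which lines start with 'h':
  Line 1: 'cot' -> no
  Line 2: 'pin' -> no
  Line 3: 'dig' -> no
  Line 4: 'run' -> no
  Line 5: 'run' -> no
Matching lines: []
Count: 0

0


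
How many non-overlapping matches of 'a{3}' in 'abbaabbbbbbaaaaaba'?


Pattern 'a{3}' matches exactly 3 consecutive a's (greedy, non-overlapping).
String: 'abbaabbbbbbaaaaaba'
Scanning for runs of a's:
  Run at pos 0: 'a' (length 1) -> 0 match(es)
  Run at pos 3: 'aa' (length 2) -> 0 match(es)
  Run at pos 11: 'aaaaa' (length 5) -> 1 match(es)
  Run at pos 17: 'a' (length 1) -> 0 match(es)
Matches found: ['aaa']
Total: 1

1


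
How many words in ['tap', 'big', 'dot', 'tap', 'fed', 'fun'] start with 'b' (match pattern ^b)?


Pattern ^b anchors to start of word. Check which words begin with 'b':
  'tap' -> no
  'big' -> MATCH (starts with 'b')
  'dot' -> no
  'tap' -> no
  'fed' -> no
  'fun' -> no
Matching words: ['big']
Count: 1

1


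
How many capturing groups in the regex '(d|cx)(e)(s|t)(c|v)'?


To count capturing groups, count each '(' that starts a group.
Pattern: '(d|cx)(e)(s|t)(c|v)'
Walking through the pattern:
  Position 0: '(' -> group #1
  Position 6: '(' -> group #2
  Position 9: '(' -> group #3
  Position 14: '(' -> group #4
Total capturing groups: 4

4


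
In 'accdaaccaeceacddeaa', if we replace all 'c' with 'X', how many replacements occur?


re.sub('c', 'X', text) replaces every occurrence of 'c' with 'X'.
Text: 'accdaaccaeceacddeaa'
Scanning for 'c':
  pos 1: 'c' -> replacement #1
  pos 2: 'c' -> replacement #2
  pos 6: 'c' -> replacement #3
  pos 7: 'c' -> replacement #4
  pos 10: 'c' -> replacement #5
  pos 13: 'c' -> replacement #6
Total replacements: 6

6


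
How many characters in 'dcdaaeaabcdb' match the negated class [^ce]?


Negated class [^ce] matches any char NOT in {c, e}
Scanning 'dcdaaeaabcdb':
  pos 0: 'd' -> MATCH
  pos 1: 'c' -> no (excluded)
  pos 2: 'd' -> MATCH
  pos 3: 'a' -> MATCH
  pos 4: 'a' -> MATCH
  pos 5: 'e' -> no (excluded)
  pos 6: 'a' -> MATCH
  pos 7: 'a' -> MATCH
  pos 8: 'b' -> MATCH
  pos 9: 'c' -> no (excluded)
  pos 10: 'd' -> MATCH
  pos 11: 'b' -> MATCH
Total matches: 9

9


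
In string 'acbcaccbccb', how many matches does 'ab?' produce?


Pattern 'ab?' matches 'a' optionally followed by 'b'.
String: 'acbcaccbccb'
Scanning left to right for 'a' then checking next char:
  Match 1: 'a' (a not followed by b)
  Match 2: 'a' (a not followed by b)
Total matches: 2

2


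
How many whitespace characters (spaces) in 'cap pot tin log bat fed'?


\s matches whitespace characters (spaces, tabs, etc.).
Text: 'cap pot tin log bat fed'
This text has 6 words separated by spaces.
Number of spaces = number of words - 1 = 6 - 1 = 5

5


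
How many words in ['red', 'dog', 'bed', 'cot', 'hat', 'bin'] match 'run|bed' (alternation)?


Alternation 'run|bed' matches either 'run' or 'bed'.
Checking each word:
  'red' -> no
  'dog' -> no
  'bed' -> MATCH
  'cot' -> no
  'hat' -> no
  'bin' -> no
Matches: ['bed']
Count: 1

1


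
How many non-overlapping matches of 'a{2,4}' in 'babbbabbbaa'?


Pattern 'a{2,4}' matches between 2 and 4 consecutive a's (greedy).
String: 'babbbabbbaa'
Finding runs of a's and applying greedy matching:
  Run at pos 1: 'a' (length 1)
  Run at pos 5: 'a' (length 1)
  Run at pos 9: 'aa' (length 2)
Matches: ['aa']
Count: 1

1


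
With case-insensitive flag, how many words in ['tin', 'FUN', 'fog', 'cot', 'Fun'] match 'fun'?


Case-insensitive matching: compare each word's lowercase form to 'fun'.
  'tin' -> lower='tin' -> no
  'FUN' -> lower='fun' -> MATCH
  'fog' -> lower='fog' -> no
  'cot' -> lower='cot' -> no
  'Fun' -> lower='fun' -> MATCH
Matches: ['FUN', 'Fun']
Count: 2

2


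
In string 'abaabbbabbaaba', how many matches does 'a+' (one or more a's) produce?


Pattern 'a+' matches one or more consecutive a's.
String: 'abaabbbabbaaba'
Scanning for runs of a:
  Match 1: 'a' (length 1)
  Match 2: 'aa' (length 2)
  Match 3: 'a' (length 1)
  Match 4: 'aa' (length 2)
  Match 5: 'a' (length 1)
Total matches: 5

5


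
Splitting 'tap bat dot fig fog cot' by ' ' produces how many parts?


Splitting by ' ' breaks the string at each occurrence of the separator.
Text: 'tap bat dot fig fog cot'
Parts after split:
  Part 1: 'tap'
  Part 2: 'bat'
  Part 3: 'dot'
  Part 4: 'fig'
  Part 5: 'fog'
  Part 6: 'cot'
Total parts: 6

6


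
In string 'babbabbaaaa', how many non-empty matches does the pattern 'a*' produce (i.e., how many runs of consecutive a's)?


Pattern 'a*' matches zero or more a's. We want non-empty runs of consecutive a's.
String: 'babbabbaaaa'
Walking through the string to find runs of a's:
  Run 1: positions 1-1 -> 'a'
  Run 2: positions 4-4 -> 'a'
  Run 3: positions 7-10 -> 'aaaa'
Non-empty runs found: ['a', 'a', 'aaaa']
Count: 3

3


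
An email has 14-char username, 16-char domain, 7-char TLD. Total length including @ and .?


An email address has format: username@domain.tld
Username length: 14
'@' character: 1
Domain length: 16
'.' character: 1
TLD length: 7
Total = 14 + 1 + 16 + 1 + 7 = 39

39


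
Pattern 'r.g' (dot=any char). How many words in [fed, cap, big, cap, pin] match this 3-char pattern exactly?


Pattern 'r.g' means: starts with 'r', any single char, ends with 'g'.
Checking each word (must be exactly 3 chars):
  'fed' (len=3): no
  'cap' (len=3): no
  'big' (len=3): no
  'cap' (len=3): no
  'pin' (len=3): no
Matching words: []
Total: 0

0


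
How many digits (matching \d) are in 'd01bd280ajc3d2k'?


\d matches any digit 0-9.
Scanning 'd01bd280ajc3d2k':
  pos 1: '0' -> DIGIT
  pos 2: '1' -> DIGIT
  pos 5: '2' -> DIGIT
  pos 6: '8' -> DIGIT
  pos 7: '0' -> DIGIT
  pos 11: '3' -> DIGIT
  pos 13: '2' -> DIGIT
Digits found: ['0', '1', '2', '8', '0', '3', '2']
Total: 7

7


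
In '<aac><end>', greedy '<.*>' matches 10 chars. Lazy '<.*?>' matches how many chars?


Greedy '<.*>' tries to match as MUCH as possible.
Lazy '<.*?>' tries to match as LITTLE as possible.

String: '<aac><end>'
Greedy '<.*>' starts at first '<' and extends to the LAST '>': '<aac><end>' (10 chars)
Lazy '<.*?>' starts at first '<' and stops at the FIRST '>': '<aac>' (5 chars)

5


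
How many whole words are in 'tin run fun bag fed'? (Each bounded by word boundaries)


Word boundaries (\b) mark the start/end of each word.
Text: 'tin run fun bag fed'
Splitting by whitespace:
  Word 1: 'tin'
  Word 2: 'run'
  Word 3: 'fun'
  Word 4: 'bag'
  Word 5: 'fed'
Total whole words: 5

5


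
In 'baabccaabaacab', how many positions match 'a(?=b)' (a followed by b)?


Lookahead 'a(?=b)' matches 'a' only when followed by 'b'.
String: 'baabccaabaacab'
Checking each position where char is 'a':
  pos 1: 'a' -> no (next='a')
  pos 2: 'a' -> MATCH (next='b')
  pos 6: 'a' -> no (next='a')
  pos 7: 'a' -> MATCH (next='b')
  pos 9: 'a' -> no (next='a')
  pos 10: 'a' -> no (next='c')
  pos 12: 'a' -> MATCH (next='b')
Matching positions: [2, 7, 12]
Count: 3

3


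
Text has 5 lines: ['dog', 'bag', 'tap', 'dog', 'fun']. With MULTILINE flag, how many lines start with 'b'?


With MULTILINE flag, ^ matches the start of each line.
Lines: ['dog', 'bag', 'tap', 'dog', 'fun']
Checking which lines start with 'b':
  Line 1: 'dog' -> no
  Line 2: 'bag' -> MATCH
  Line 3: 'tap' -> no
  Line 4: 'dog' -> no
  Line 5: 'fun' -> no
Matching lines: ['bag']
Count: 1

1


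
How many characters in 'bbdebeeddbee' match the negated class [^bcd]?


Negated class [^bcd] matches any char NOT in {b, c, d}
Scanning 'bbdebeeddbee':
  pos 0: 'b' -> no (excluded)
  pos 1: 'b' -> no (excluded)
  pos 2: 'd' -> no (excluded)
  pos 3: 'e' -> MATCH
  pos 4: 'b' -> no (excluded)
  pos 5: 'e' -> MATCH
  pos 6: 'e' -> MATCH
  pos 7: 'd' -> no (excluded)
  pos 8: 'd' -> no (excluded)
  pos 9: 'b' -> no (excluded)
  pos 10: 'e' -> MATCH
  pos 11: 'e' -> MATCH
Total matches: 5

5


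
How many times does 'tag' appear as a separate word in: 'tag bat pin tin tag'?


Scanning each word for exact match 'tag':
  Word 1: 'tag' -> MATCH
  Word 2: 'bat' -> no
  Word 3: 'pin' -> no
  Word 4: 'tin' -> no
  Word 5: 'tag' -> MATCH
Total matches: 2

2


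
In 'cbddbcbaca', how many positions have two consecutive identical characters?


Looking for consecutive identical characters in 'cbddbcbaca':
  pos 0-1: 'c' vs 'b' -> different
  pos 1-2: 'b' vs 'd' -> different
  pos 2-3: 'd' vs 'd' -> MATCH ('dd')
  pos 3-4: 'd' vs 'b' -> different
  pos 4-5: 'b' vs 'c' -> different
  pos 5-6: 'c' vs 'b' -> different
  pos 6-7: 'b' vs 'a' -> different
  pos 7-8: 'a' vs 'c' -> different
  pos 8-9: 'c' vs 'a' -> different
Consecutive identical pairs: ['dd']
Count: 1

1


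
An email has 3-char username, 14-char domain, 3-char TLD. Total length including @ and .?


An email address has format: username@domain.tld
Username length: 3
'@' character: 1
Domain length: 14
'.' character: 1
TLD length: 3
Total = 3 + 1 + 14 + 1 + 3 = 22

22


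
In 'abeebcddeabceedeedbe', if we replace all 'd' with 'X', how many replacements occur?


re.sub('d', 'X', text) replaces every occurrence of 'd' with 'X'.
Text: 'abeebcddeabceedeedbe'
Scanning for 'd':
  pos 6: 'd' -> replacement #1
  pos 7: 'd' -> replacement #2
  pos 14: 'd' -> replacement #3
  pos 17: 'd' -> replacement #4
Total replacements: 4

4


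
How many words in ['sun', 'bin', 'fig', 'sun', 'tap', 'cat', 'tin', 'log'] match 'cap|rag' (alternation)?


Alternation 'cap|rag' matches either 'cap' or 'rag'.
Checking each word:
  'sun' -> no
  'bin' -> no
  'fig' -> no
  'sun' -> no
  'tap' -> no
  'cat' -> no
  'tin' -> no
  'log' -> no
Matches: []
Count: 0

0


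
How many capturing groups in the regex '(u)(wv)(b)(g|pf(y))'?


To count capturing groups, count each '(' that starts a group.
Pattern: '(u)(wv)(b)(g|pf(y))'
Walking through the pattern:
  Position 0: '(' -> group #1
  Position 3: '(' -> group #2
  Position 7: '(' -> group #3
  Position 10: '(' -> group #4
  Position 15: '(' -> group #5
Total capturing groups: 5

5


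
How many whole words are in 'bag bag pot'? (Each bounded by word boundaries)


Word boundaries (\b) mark the start/end of each word.
Text: 'bag bag pot'
Splitting by whitespace:
  Word 1: 'bag'
  Word 2: 'bag'
  Word 3: 'pot'
Total whole words: 3

3


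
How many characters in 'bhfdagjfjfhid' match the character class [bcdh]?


Character class [bcdh] matches any of: {b, c, d, h}
Scanning string 'bhfdagjfjfhid' character by character:
  pos 0: 'b' -> MATCH
  pos 1: 'h' -> MATCH
  pos 2: 'f' -> no
  pos 3: 'd' -> MATCH
  pos 4: 'a' -> no
  pos 5: 'g' -> no
  pos 6: 'j' -> no
  pos 7: 'f' -> no
  pos 8: 'j' -> no
  pos 9: 'f' -> no
  pos 10: 'h' -> MATCH
  pos 11: 'i' -> no
  pos 12: 'd' -> MATCH
Total matches: 5

5


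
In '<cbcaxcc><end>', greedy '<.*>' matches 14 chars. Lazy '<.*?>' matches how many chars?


Greedy '<.*>' tries to match as MUCH as possible.
Lazy '<.*?>' tries to match as LITTLE as possible.

String: '<cbcaxcc><end>'
Greedy '<.*>' starts at first '<' and extends to the LAST '>': '<cbcaxcc><end>' (14 chars)
Lazy '<.*?>' starts at first '<' and stops at the FIRST '>': '<cbcaxcc>' (9 chars)

9


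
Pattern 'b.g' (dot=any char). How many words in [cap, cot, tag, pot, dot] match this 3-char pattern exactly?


Pattern 'b.g' means: starts with 'b', any single char, ends with 'g'.
Checking each word (must be exactly 3 chars):
  'cap' (len=3): no
  'cot' (len=3): no
  'tag' (len=3): no
  'pot' (len=3): no
  'dot' (len=3): no
Matching words: []
Total: 0

0


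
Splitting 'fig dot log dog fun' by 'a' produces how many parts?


Splitting by 'a' breaks the string at each occurrence of the separator.
Text: 'fig dot log dog fun'
Parts after split:
  Part 1: 'fig dot log dog fun'
Total parts: 1

1


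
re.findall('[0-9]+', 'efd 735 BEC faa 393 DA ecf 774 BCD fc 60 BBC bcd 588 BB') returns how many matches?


Pattern '[0-9]+' finds one or more digits.
Text: 'efd 735 BEC faa 393 DA ecf 774 BCD fc 60 BBC bcd 588 BB'
Scanning for matches:
  Match 1: '735'
  Match 2: '393'
  Match 3: '774'
  Match 4: '60'
  Match 5: '588'
Total matches: 5

5


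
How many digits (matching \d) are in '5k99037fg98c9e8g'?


\d matches any digit 0-9.
Scanning '5k99037fg98c9e8g':
  pos 0: '5' -> DIGIT
  pos 2: '9' -> DIGIT
  pos 3: '9' -> DIGIT
  pos 4: '0' -> DIGIT
  pos 5: '3' -> DIGIT
  pos 6: '7' -> DIGIT
  pos 9: '9' -> DIGIT
  pos 10: '8' -> DIGIT
  pos 12: '9' -> DIGIT
  pos 14: '8' -> DIGIT
Digits found: ['5', '9', '9', '0', '3', '7', '9', '8', '9', '8']
Total: 10

10


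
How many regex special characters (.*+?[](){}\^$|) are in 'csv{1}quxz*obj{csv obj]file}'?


Regex special characters are: . * + ? [ ] ( ) { } \ ^ $ |
Scanning 'csv{1}quxz*obj{csv obj]file}':
  pos 3: '{' -> SPECIAL
  pos 5: '}' -> SPECIAL
  pos 10: '*' -> SPECIAL
  pos 14: '{' -> SPECIAL
  pos 22: ']' -> SPECIAL
  pos 27: '}' -> SPECIAL
Special chars found: ['{', '}', '*', '{', ']', '}']
Total: 6

6


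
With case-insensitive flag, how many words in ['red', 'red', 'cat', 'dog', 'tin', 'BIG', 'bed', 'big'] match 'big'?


Case-insensitive matching: compare each word's lowercase form to 'big'.
  'red' -> lower='red' -> no
  'red' -> lower='red' -> no
  'cat' -> lower='cat' -> no
  'dog' -> lower='dog' -> no
  'tin' -> lower='tin' -> no
  'BIG' -> lower='big' -> MATCH
  'bed' -> lower='bed' -> no
  'big' -> lower='big' -> MATCH
Matches: ['BIG', 'big']
Count: 2

2


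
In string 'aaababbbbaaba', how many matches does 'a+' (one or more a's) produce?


Pattern 'a+' matches one or more consecutive a's.
String: 'aaababbbbaaba'
Scanning for runs of a:
  Match 1: 'aaa' (length 3)
  Match 2: 'a' (length 1)
  Match 3: 'aa' (length 2)
  Match 4: 'a' (length 1)
Total matches: 4

4


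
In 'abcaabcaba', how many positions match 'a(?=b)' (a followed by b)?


Lookahead 'a(?=b)' matches 'a' only when followed by 'b'.
String: 'abcaabcaba'
Checking each position where char is 'a':
  pos 0: 'a' -> MATCH (next='b')
  pos 3: 'a' -> no (next='a')
  pos 4: 'a' -> MATCH (next='b')
  pos 7: 'a' -> MATCH (next='b')
Matching positions: [0, 4, 7]
Count: 3

3


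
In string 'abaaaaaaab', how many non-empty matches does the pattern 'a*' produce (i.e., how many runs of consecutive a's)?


Pattern 'a*' matches zero or more a's. We want non-empty runs of consecutive a's.
String: 'abaaaaaaab'
Walking through the string to find runs of a's:
  Run 1: positions 0-0 -> 'a'
  Run 2: positions 2-8 -> 'aaaaaaa'
Non-empty runs found: ['a', 'aaaaaaa']
Count: 2

2


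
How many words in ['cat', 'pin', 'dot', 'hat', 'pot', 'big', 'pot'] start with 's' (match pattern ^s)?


Pattern ^s anchors to start of word. Check which words begin with 's':
  'cat' -> no
  'pin' -> no
  'dot' -> no
  'hat' -> no
  'pot' -> no
  'big' -> no
  'pot' -> no
Matching words: []
Count: 0

0


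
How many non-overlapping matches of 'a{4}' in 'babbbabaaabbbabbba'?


Pattern 'a{4}' matches exactly 4 consecutive a's (greedy, non-overlapping).
String: 'babbbabaaabbbabbba'
Scanning for runs of a's:
  Run at pos 1: 'a' (length 1) -> 0 match(es)
  Run at pos 5: 'a' (length 1) -> 0 match(es)
  Run at pos 7: 'aaa' (length 3) -> 0 match(es)
  Run at pos 13: 'a' (length 1) -> 0 match(es)
  Run at pos 17: 'a' (length 1) -> 0 match(es)
Matches found: []
Total: 0

0


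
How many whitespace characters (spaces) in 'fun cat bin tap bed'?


\s matches whitespace characters (spaces, tabs, etc.).
Text: 'fun cat bin tap bed'
This text has 5 words separated by spaces.
Number of spaces = number of words - 1 = 5 - 1 = 4

4


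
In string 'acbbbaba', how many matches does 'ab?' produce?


Pattern 'ab?' matches 'a' optionally followed by 'b'.
String: 'acbbbaba'
Scanning left to right for 'a' then checking next char:
  Match 1: 'a' (a not followed by b)
  Match 2: 'ab' (a followed by b)
  Match 3: 'a' (a not followed by b)
Total matches: 3

3


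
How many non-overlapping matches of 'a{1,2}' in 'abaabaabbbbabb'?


Pattern 'a{1,2}' matches between 1 and 2 consecutive a's (greedy).
String: 'abaabaabbbbabb'
Finding runs of a's and applying greedy matching:
  Run at pos 0: 'a' (length 1)
  Run at pos 2: 'aa' (length 2)
  Run at pos 5: 'aa' (length 2)
  Run at pos 11: 'a' (length 1)
Matches: ['a', 'aa', 'aa', 'a']
Count: 4

4


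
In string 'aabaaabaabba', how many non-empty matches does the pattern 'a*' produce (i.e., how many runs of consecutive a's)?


Pattern 'a*' matches zero or more a's. We want non-empty runs of consecutive a's.
String: 'aabaaabaabba'
Walking through the string to find runs of a's:
  Run 1: positions 0-1 -> 'aa'
  Run 2: positions 3-5 -> 'aaa'
  Run 3: positions 7-8 -> 'aa'
  Run 4: positions 11-11 -> 'a'
Non-empty runs found: ['aa', 'aaa', 'aa', 'a']
Count: 4

4


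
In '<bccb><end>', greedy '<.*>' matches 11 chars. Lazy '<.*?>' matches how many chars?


Greedy '<.*>' tries to match as MUCH as possible.
Lazy '<.*?>' tries to match as LITTLE as possible.

String: '<bccb><end>'
Greedy '<.*>' starts at first '<' and extends to the LAST '>': '<bccb><end>' (11 chars)
Lazy '<.*?>' starts at first '<' and stops at the FIRST '>': '<bccb>' (6 chars)

6


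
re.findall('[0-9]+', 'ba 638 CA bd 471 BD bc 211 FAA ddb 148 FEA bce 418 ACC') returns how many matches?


Pattern '[0-9]+' finds one or more digits.
Text: 'ba 638 CA bd 471 BD bc 211 FAA ddb 148 FEA bce 418 ACC'
Scanning for matches:
  Match 1: '638'
  Match 2: '471'
  Match 3: '211'
  Match 4: '148'
  Match 5: '418'
Total matches: 5

5


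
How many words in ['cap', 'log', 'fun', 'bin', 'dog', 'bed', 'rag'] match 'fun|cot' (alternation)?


Alternation 'fun|cot' matches either 'fun' or 'cot'.
Checking each word:
  'cap' -> no
  'log' -> no
  'fun' -> MATCH
  'bin' -> no
  'dog' -> no
  'bed' -> no
  'rag' -> no
Matches: ['fun']
Count: 1

1


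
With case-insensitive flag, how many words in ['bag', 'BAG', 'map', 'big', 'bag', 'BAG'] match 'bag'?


Case-insensitive matching: compare each word's lowercase form to 'bag'.
  'bag' -> lower='bag' -> MATCH
  'BAG' -> lower='bag' -> MATCH
  'map' -> lower='map' -> no
  'big' -> lower='big' -> no
  'bag' -> lower='bag' -> MATCH
  'BAG' -> lower='bag' -> MATCH
Matches: ['bag', 'BAG', 'bag', 'BAG']
Count: 4

4


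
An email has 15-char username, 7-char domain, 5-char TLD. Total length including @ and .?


An email address has format: username@domain.tld
Username length: 15
'@' character: 1
Domain length: 7
'.' character: 1
TLD length: 5
Total = 15 + 1 + 7 + 1 + 5 = 29

29


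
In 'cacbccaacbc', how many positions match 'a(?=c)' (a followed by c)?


Lookahead 'a(?=c)' matches 'a' only when followed by 'c'.
String: 'cacbccaacbc'
Checking each position where char is 'a':
  pos 1: 'a' -> MATCH (next='c')
  pos 6: 'a' -> no (next='a')
  pos 7: 'a' -> MATCH (next='c')
Matching positions: [1, 7]
Count: 2

2


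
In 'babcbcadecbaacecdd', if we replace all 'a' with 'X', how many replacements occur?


re.sub('a', 'X', text) replaces every occurrence of 'a' with 'X'.
Text: 'babcbcadecbaacecdd'
Scanning for 'a':
  pos 1: 'a' -> replacement #1
  pos 6: 'a' -> replacement #2
  pos 11: 'a' -> replacement #3
  pos 12: 'a' -> replacement #4
Total replacements: 4

4


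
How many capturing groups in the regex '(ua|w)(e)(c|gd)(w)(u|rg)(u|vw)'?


To count capturing groups, count each '(' that starts a group.
Pattern: '(ua|w)(e)(c|gd)(w)(u|rg)(u|vw)'
Walking through the pattern:
  Position 0: '(' -> group #1
  Position 6: '(' -> group #2
  Position 9: '(' -> group #3
  Position 15: '(' -> group #4
  Position 18: '(' -> group #5
  Position 24: '(' -> group #6
Total capturing groups: 6

6


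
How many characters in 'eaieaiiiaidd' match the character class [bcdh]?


Character class [bcdh] matches any of: {b, c, d, h}
Scanning string 'eaieaiiiaidd' character by character:
  pos 0: 'e' -> no
  pos 1: 'a' -> no
  pos 2: 'i' -> no
  pos 3: 'e' -> no
  pos 4: 'a' -> no
  pos 5: 'i' -> no
  pos 6: 'i' -> no
  pos 7: 'i' -> no
  pos 8: 'a' -> no
  pos 9: 'i' -> no
  pos 10: 'd' -> MATCH
  pos 11: 'd' -> MATCH
Total matches: 2

2


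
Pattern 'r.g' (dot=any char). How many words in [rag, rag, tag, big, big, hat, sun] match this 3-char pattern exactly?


Pattern 'r.g' means: starts with 'r', any single char, ends with 'g'.
Checking each word (must be exactly 3 chars):
  'rag' (len=3): MATCH
  'rag' (len=3): MATCH
  'tag' (len=3): no
  'big' (len=3): no
  'big' (len=3): no
  'hat' (len=3): no
  'sun' (len=3): no
Matching words: ['rag', 'rag']
Total: 2

2


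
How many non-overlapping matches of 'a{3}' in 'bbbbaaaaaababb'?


Pattern 'a{3}' matches exactly 3 consecutive a's (greedy, non-overlapping).
String: 'bbbbaaaaaababb'
Scanning for runs of a's:
  Run at pos 4: 'aaaaaa' (length 6) -> 2 match(es)
  Run at pos 11: 'a' (length 1) -> 0 match(es)
Matches found: ['aaa', 'aaa']
Total: 2

2


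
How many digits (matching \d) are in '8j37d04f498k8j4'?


\d matches any digit 0-9.
Scanning '8j37d04f498k8j4':
  pos 0: '8' -> DIGIT
  pos 2: '3' -> DIGIT
  pos 3: '7' -> DIGIT
  pos 5: '0' -> DIGIT
  pos 6: '4' -> DIGIT
  pos 8: '4' -> DIGIT
  pos 9: '9' -> DIGIT
  pos 10: '8' -> DIGIT
  pos 12: '8' -> DIGIT
  pos 14: '4' -> DIGIT
Digits found: ['8', '3', '7', '0', '4', '4', '9', '8', '8', '4']
Total: 10

10


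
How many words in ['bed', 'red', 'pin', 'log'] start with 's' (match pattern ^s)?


Pattern ^s anchors to start of word. Check which words begin with 's':
  'bed' -> no
  'red' -> no
  'pin' -> no
  'log' -> no
Matching words: []
Count: 0

0


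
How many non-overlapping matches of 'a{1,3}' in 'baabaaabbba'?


Pattern 'a{1,3}' matches between 1 and 3 consecutive a's (greedy).
String: 'baabaaabbba'
Finding runs of a's and applying greedy matching:
  Run at pos 1: 'aa' (length 2)
  Run at pos 4: 'aaa' (length 3)
  Run at pos 10: 'a' (length 1)
Matches: ['aa', 'aaa', 'a']
Count: 3

3


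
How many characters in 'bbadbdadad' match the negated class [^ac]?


Negated class [^ac] matches any char NOT in {a, c}
Scanning 'bbadbdadad':
  pos 0: 'b' -> MATCH
  pos 1: 'b' -> MATCH
  pos 2: 'a' -> no (excluded)
  pos 3: 'd' -> MATCH
  pos 4: 'b' -> MATCH
  pos 5: 'd' -> MATCH
  pos 6: 'a' -> no (excluded)
  pos 7: 'd' -> MATCH
  pos 8: 'a' -> no (excluded)
  pos 9: 'd' -> MATCH
Total matches: 7

7


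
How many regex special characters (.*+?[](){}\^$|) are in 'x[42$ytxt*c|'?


Regex special characters are: . * + ? [ ] ( ) { } \ ^ $ |
Scanning 'x[42$ytxt*c|':
  pos 1: '[' -> SPECIAL
  pos 4: '$' -> SPECIAL
  pos 9: '*' -> SPECIAL
  pos 11: '|' -> SPECIAL
Special chars found: ['[', '$', '*', '|']
Total: 4

4


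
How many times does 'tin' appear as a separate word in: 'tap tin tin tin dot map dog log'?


Scanning each word for exact match 'tin':
  Word 1: 'tap' -> no
  Word 2: 'tin' -> MATCH
  Word 3: 'tin' -> MATCH
  Word 4: 'tin' -> MATCH
  Word 5: 'dot' -> no
  Word 6: 'map' -> no
  Word 7: 'dog' -> no
  Word 8: 'log' -> no
Total matches: 3

3


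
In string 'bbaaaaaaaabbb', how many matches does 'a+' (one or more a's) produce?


Pattern 'a+' matches one or more consecutive a's.
String: 'bbaaaaaaaabbb'
Scanning for runs of a:
  Match 1: 'aaaaaaaa' (length 8)
Total matches: 1

1


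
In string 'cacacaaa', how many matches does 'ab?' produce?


Pattern 'ab?' matches 'a' optionally followed by 'b'.
String: 'cacacaaa'
Scanning left to right for 'a' then checking next char:
  Match 1: 'a' (a not followed by b)
  Match 2: 'a' (a not followed by b)
  Match 3: 'a' (a not followed by b)
  Match 4: 'a' (a not followed by b)
  Match 5: 'a' (a not followed by b)
Total matches: 5

5


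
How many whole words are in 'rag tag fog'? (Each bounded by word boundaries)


Word boundaries (\b) mark the start/end of each word.
Text: 'rag tag fog'
Splitting by whitespace:
  Word 1: 'rag'
  Word 2: 'tag'
  Word 3: 'fog'
Total whole words: 3

3
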